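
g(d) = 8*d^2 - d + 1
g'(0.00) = -1.00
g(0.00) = 1.00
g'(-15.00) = -241.00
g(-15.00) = 1816.00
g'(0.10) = 0.60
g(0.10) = 0.98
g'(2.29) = 35.64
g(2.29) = 40.66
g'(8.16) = 129.56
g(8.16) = 525.52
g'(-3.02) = -49.32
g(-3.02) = 76.98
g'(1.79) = 27.64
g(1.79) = 24.84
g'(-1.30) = -21.80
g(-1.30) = 15.82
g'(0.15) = 1.40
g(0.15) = 1.03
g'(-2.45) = -40.20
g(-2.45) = 51.47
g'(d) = 16*d - 1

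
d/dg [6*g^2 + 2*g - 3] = 12*g + 2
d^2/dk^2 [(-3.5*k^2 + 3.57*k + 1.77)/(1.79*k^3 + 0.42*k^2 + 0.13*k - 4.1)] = (-22.4287*k^6 + 68.631822*k^5 + 89.04534*k^4 - 338.339806*k^3 + 282.585402*k^2 + 115.405272*k - 107.708674)/(5.735339*k^9 + 4.037166*k^8 + 2.196867*k^7 - 38.749938*k^6 - 18.334731*k^5 - 7.872846*k^4 + 88.928737*k^3 + 20.97273*k^2 + 6.5559*k - 68.921)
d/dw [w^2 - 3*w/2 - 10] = 2*w - 3/2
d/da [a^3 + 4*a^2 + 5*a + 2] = 3*a^2 + 8*a + 5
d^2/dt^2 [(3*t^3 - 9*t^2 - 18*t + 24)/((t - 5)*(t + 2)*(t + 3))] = 6*(-3*t^3 + 57*t^2 - 249*t + 451)/(t^6 - 6*t^5 - 33*t^4 + 172*t^3 + 495*t^2 - 1350*t - 3375)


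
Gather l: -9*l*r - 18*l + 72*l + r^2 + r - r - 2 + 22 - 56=l*(54 - 9*r) + r^2 - 36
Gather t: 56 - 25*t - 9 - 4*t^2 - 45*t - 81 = -4*t^2 - 70*t - 34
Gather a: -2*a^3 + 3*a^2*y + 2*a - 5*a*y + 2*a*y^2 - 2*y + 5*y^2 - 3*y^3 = -2*a^3 + 3*a^2*y + a*(2*y^2 - 5*y + 2) - 3*y^3 + 5*y^2 - 2*y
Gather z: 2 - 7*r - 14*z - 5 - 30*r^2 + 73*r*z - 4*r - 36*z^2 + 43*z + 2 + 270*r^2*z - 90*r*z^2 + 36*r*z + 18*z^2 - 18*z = -30*r^2 - 11*r + z^2*(-90*r - 18) + z*(270*r^2 + 109*r + 11) - 1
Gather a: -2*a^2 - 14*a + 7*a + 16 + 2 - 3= -2*a^2 - 7*a + 15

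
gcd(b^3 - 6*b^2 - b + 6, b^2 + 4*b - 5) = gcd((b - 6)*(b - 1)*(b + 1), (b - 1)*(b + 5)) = b - 1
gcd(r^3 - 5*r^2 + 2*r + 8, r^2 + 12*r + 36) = 1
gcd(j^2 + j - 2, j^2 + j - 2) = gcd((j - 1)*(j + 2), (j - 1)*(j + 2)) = j^2 + j - 2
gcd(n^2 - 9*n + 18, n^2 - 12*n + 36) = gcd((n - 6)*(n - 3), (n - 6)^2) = n - 6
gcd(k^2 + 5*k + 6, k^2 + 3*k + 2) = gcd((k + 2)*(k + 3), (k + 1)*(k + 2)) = k + 2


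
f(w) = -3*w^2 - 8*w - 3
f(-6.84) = -88.64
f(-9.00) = -174.00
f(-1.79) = 1.71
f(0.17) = -4.45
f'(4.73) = -36.38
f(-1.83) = 1.59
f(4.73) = -107.96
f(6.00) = -159.00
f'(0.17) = -9.02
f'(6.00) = -44.00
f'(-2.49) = 6.94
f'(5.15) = -38.90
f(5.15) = -123.77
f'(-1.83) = 2.98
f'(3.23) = -27.38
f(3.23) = -60.14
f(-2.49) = -1.68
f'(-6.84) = 33.04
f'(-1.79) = 2.74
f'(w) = -6*w - 8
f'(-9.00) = 46.00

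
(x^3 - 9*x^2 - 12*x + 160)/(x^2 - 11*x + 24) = (x^2 - x - 20)/(x - 3)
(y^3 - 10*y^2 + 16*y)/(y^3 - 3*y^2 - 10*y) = (-y^2 + 10*y - 16)/(-y^2 + 3*y + 10)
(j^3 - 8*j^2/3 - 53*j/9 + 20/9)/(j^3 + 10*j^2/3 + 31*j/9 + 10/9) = (3*j^2 - 13*j + 4)/(3*j^2 + 5*j + 2)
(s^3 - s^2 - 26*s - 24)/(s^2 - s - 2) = (s^2 - 2*s - 24)/(s - 2)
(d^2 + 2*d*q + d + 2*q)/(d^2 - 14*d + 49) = (d^2 + 2*d*q + d + 2*q)/(d^2 - 14*d + 49)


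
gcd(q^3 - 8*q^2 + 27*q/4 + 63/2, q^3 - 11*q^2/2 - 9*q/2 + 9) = q^2 - 9*q/2 - 9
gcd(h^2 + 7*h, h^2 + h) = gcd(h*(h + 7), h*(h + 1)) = h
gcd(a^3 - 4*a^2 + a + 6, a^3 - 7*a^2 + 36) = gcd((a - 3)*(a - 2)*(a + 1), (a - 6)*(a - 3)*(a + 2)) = a - 3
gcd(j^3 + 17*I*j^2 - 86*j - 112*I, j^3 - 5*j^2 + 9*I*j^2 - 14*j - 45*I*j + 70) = j^2 + 9*I*j - 14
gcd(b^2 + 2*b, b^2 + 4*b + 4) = b + 2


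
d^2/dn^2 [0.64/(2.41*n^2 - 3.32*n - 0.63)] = (7.434368*n^2 - 10.241536*n - 0.64*(4.82*n - 3.32)*(9.64*n - 6.64) - 1.943424)/(-2.41*n^2 + 3.32*n + 0.63)^3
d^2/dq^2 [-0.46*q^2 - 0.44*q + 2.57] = -0.920000000000000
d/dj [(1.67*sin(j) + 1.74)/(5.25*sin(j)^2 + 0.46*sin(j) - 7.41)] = (-18.27*sin(j) + 4.38375*cos(2*j) - 17.55885)*cos(j)/(5.25*sin(j)^2 + 0.46*sin(j) - 7.41)^2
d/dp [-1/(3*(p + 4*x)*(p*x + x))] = (2*p + 4*x + 1)/(3*x*(p + 1)^2*(p + 4*x)^2)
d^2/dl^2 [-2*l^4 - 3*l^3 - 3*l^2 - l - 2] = -24*l^2 - 18*l - 6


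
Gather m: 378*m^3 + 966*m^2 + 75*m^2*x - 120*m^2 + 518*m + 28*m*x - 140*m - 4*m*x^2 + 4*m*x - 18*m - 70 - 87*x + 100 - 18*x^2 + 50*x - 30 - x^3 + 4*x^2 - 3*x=378*m^3 + m^2*(75*x + 846) + m*(-4*x^2 + 32*x + 360) - x^3 - 14*x^2 - 40*x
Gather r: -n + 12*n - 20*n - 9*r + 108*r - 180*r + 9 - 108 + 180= -9*n - 81*r + 81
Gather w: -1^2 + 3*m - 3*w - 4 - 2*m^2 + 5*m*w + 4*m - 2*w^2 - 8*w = -2*m^2 + 7*m - 2*w^2 + w*(5*m - 11) - 5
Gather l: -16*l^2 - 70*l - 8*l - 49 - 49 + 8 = -16*l^2 - 78*l - 90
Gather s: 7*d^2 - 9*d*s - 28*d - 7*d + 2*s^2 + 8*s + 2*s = 7*d^2 - 35*d + 2*s^2 + s*(10 - 9*d)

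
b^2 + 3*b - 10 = (b - 2)*(b + 5)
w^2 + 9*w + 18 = (w + 3)*(w + 6)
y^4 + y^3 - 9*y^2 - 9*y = y*(y - 3)*(y + 1)*(y + 3)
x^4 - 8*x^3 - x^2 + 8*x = x*(x - 8)*(x - 1)*(x + 1)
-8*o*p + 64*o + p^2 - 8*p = (-8*o + p)*(p - 8)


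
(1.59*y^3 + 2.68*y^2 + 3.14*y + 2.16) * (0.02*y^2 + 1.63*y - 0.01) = 0.0318*y^5 + 2.6453*y^4 + 4.4153*y^3 + 5.1346*y^2 + 3.4894*y - 0.0216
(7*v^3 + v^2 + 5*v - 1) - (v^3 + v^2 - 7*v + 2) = 6*v^3 + 12*v - 3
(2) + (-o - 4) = -o - 2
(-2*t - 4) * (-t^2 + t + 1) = 2*t^3 + 2*t^2 - 6*t - 4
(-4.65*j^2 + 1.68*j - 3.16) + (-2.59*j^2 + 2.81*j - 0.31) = -7.24*j^2 + 4.49*j - 3.47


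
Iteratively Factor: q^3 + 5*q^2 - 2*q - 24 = (q + 4)*(q^2 + q - 6) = (q + 3)*(q + 4)*(q - 2)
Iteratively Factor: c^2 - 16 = (c - 4)*(c + 4)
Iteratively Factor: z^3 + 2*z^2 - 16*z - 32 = (z + 2)*(z^2 - 16) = (z + 2)*(z + 4)*(z - 4)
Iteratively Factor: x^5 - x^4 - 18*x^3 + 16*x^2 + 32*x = (x - 2)*(x^4 + x^3 - 16*x^2 - 16*x) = x*(x - 2)*(x^3 + x^2 - 16*x - 16) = x*(x - 2)*(x + 1)*(x^2 - 16) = x*(x - 2)*(x + 1)*(x + 4)*(x - 4)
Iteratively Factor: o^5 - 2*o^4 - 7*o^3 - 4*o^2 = (o + 1)*(o^4 - 3*o^3 - 4*o^2) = (o + 1)^2*(o^3 - 4*o^2) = o*(o + 1)^2*(o^2 - 4*o) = o*(o - 4)*(o + 1)^2*(o)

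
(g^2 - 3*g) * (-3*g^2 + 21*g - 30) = -3*g^4 + 30*g^3 - 93*g^2 + 90*g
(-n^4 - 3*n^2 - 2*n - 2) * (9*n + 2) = -9*n^5 - 2*n^4 - 27*n^3 - 24*n^2 - 22*n - 4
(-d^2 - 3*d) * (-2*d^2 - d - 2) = 2*d^4 + 7*d^3 + 5*d^2 + 6*d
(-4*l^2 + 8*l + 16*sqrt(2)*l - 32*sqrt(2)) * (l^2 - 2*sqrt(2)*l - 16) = -4*l^4 + 8*l^3 + 24*sqrt(2)*l^3 - 48*sqrt(2)*l^2 - 256*sqrt(2)*l + 512*sqrt(2)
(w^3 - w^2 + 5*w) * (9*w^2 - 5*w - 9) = 9*w^5 - 14*w^4 + 41*w^3 - 16*w^2 - 45*w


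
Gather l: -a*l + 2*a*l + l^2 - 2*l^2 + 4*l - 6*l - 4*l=-l^2 + l*(a - 6)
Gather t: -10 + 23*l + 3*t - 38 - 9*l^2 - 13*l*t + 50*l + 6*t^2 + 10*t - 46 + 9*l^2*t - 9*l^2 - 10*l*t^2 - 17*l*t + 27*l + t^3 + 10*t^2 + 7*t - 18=-18*l^2 + 100*l + t^3 + t^2*(16 - 10*l) + t*(9*l^2 - 30*l + 20) - 112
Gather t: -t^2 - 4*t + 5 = -t^2 - 4*t + 5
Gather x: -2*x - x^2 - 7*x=-x^2 - 9*x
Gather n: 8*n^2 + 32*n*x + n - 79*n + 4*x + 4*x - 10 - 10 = 8*n^2 + n*(32*x - 78) + 8*x - 20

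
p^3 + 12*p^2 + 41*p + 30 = (p + 1)*(p + 5)*(p + 6)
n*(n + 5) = n^2 + 5*n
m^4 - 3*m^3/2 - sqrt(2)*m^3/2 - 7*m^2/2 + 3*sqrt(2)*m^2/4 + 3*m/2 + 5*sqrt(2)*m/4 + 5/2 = (m - 5/2)*(m + 1)*(m - sqrt(2))*(m + sqrt(2)/2)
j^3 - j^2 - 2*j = j*(j - 2)*(j + 1)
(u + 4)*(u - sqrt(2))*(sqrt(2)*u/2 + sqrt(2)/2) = sqrt(2)*u^3/2 - u^2 + 5*sqrt(2)*u^2/2 - 5*u + 2*sqrt(2)*u - 4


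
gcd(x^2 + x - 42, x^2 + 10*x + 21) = x + 7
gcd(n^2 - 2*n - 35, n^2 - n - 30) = n + 5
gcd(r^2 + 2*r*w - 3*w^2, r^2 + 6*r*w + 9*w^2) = r + 3*w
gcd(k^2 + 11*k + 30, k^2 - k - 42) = k + 6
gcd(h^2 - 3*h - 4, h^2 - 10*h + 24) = h - 4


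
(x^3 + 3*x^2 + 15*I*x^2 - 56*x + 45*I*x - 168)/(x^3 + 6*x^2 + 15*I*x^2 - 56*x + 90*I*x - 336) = (x + 3)/(x + 6)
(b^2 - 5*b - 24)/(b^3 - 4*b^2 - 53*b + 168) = (b + 3)/(b^2 + 4*b - 21)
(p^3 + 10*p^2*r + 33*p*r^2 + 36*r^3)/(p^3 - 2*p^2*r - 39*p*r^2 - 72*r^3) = (p + 4*r)/(p - 8*r)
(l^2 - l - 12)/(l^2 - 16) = (l + 3)/(l + 4)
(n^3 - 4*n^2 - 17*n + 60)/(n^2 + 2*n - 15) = (n^2 - n - 20)/(n + 5)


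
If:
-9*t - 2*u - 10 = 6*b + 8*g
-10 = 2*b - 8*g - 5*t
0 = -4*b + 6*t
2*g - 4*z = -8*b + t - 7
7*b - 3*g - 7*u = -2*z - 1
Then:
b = -216/145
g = 869/580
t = -144/145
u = -298/145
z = -269/1160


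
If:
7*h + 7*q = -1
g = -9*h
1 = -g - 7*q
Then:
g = 0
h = 0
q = -1/7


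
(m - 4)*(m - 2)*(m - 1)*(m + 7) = m^4 - 35*m^2 + 90*m - 56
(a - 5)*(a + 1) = a^2 - 4*a - 5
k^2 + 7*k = k*(k + 7)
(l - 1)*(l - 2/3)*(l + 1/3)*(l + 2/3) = l^4 - 2*l^3/3 - 7*l^2/9 + 8*l/27 + 4/27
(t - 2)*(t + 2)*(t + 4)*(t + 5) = t^4 + 9*t^3 + 16*t^2 - 36*t - 80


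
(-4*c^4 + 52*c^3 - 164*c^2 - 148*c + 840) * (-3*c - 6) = 12*c^5 - 132*c^4 + 180*c^3 + 1428*c^2 - 1632*c - 5040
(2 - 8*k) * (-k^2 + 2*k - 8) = 8*k^3 - 18*k^2 + 68*k - 16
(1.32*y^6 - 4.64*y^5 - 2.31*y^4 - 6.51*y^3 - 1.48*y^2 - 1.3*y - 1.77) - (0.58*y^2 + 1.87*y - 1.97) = 1.32*y^6 - 4.64*y^5 - 2.31*y^4 - 6.51*y^3 - 2.06*y^2 - 3.17*y + 0.2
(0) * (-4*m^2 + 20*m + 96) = 0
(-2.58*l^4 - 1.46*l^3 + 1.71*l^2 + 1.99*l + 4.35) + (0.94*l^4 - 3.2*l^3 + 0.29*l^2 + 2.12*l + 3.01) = -1.64*l^4 - 4.66*l^3 + 2.0*l^2 + 4.11*l + 7.36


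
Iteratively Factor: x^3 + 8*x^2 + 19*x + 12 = (x + 1)*(x^2 + 7*x + 12) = (x + 1)*(x + 4)*(x + 3)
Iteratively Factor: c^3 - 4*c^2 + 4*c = (c - 2)*(c^2 - 2*c) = (c - 2)^2*(c)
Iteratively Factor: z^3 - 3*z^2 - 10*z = (z)*(z^2 - 3*z - 10) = z*(z + 2)*(z - 5)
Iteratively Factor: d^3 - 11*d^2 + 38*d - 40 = (d - 4)*(d^2 - 7*d + 10) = (d - 4)*(d - 2)*(d - 5)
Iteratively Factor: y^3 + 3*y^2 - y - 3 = (y + 3)*(y^2 - 1) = (y + 1)*(y + 3)*(y - 1)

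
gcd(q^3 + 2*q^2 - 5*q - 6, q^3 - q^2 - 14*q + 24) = q - 2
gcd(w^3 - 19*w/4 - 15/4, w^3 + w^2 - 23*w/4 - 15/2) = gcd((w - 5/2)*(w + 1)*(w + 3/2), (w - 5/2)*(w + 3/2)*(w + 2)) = w^2 - w - 15/4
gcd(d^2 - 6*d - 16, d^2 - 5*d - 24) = d - 8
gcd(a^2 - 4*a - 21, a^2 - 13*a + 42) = a - 7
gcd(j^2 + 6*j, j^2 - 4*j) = j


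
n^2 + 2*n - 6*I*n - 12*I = (n + 2)*(n - 6*I)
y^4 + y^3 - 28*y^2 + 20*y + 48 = (y - 4)*(y - 2)*(y + 1)*(y + 6)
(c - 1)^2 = c^2 - 2*c + 1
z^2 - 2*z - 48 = (z - 8)*(z + 6)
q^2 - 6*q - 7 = (q - 7)*(q + 1)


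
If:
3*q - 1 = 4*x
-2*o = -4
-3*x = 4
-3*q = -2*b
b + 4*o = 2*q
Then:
No Solution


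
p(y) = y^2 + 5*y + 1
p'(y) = 2*y + 5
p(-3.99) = -3.03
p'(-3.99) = -2.98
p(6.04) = 67.68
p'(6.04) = 17.08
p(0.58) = 4.24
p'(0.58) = 6.16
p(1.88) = 13.93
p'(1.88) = 8.76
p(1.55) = 11.15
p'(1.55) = 8.10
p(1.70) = 12.39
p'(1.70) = 8.40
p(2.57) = 20.45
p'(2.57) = 10.14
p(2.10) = 15.91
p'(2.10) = 9.20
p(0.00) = 1.00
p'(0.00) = 5.00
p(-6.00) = 7.00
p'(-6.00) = -7.00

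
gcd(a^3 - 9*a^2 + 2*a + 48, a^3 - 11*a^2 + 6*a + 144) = a - 8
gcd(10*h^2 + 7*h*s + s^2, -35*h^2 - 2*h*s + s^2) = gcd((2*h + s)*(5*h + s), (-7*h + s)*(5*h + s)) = 5*h + s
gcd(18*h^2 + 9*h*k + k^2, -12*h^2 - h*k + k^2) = 3*h + k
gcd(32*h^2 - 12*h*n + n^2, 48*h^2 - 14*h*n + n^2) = 8*h - n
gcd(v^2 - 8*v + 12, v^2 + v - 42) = v - 6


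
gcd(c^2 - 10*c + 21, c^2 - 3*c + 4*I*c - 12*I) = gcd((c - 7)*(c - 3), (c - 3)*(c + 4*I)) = c - 3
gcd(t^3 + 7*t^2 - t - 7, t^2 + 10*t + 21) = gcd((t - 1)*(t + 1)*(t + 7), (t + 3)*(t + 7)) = t + 7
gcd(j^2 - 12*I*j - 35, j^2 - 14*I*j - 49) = j - 7*I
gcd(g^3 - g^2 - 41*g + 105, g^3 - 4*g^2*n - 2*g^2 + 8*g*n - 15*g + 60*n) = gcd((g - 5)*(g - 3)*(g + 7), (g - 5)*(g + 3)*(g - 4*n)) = g - 5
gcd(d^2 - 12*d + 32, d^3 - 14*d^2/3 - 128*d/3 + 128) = d - 8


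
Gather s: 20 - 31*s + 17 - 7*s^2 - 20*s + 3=-7*s^2 - 51*s + 40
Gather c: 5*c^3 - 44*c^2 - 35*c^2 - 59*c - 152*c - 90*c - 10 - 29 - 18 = 5*c^3 - 79*c^2 - 301*c - 57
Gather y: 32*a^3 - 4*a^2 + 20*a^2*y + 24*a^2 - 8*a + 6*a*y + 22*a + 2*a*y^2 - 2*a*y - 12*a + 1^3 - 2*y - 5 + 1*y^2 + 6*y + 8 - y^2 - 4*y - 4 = 32*a^3 + 20*a^2 + 2*a*y^2 + 2*a + y*(20*a^2 + 4*a)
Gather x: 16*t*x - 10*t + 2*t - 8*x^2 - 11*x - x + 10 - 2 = -8*t - 8*x^2 + x*(16*t - 12) + 8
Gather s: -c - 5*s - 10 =-c - 5*s - 10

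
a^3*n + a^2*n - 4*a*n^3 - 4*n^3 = (a - 2*n)*(a + 2*n)*(a*n + n)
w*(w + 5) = w^2 + 5*w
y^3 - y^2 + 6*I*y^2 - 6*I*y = y*(y - 1)*(y + 6*I)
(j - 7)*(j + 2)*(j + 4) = j^3 - j^2 - 34*j - 56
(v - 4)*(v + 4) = v^2 - 16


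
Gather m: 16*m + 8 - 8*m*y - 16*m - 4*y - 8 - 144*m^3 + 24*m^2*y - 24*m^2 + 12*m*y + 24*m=-144*m^3 + m^2*(24*y - 24) + m*(4*y + 24) - 4*y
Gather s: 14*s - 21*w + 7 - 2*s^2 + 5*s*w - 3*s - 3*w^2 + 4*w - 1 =-2*s^2 + s*(5*w + 11) - 3*w^2 - 17*w + 6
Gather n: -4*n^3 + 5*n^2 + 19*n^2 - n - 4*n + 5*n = -4*n^3 + 24*n^2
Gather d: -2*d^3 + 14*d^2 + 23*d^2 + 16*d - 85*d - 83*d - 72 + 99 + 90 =-2*d^3 + 37*d^2 - 152*d + 117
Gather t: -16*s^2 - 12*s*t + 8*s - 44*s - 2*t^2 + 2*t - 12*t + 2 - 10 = -16*s^2 - 36*s - 2*t^2 + t*(-12*s - 10) - 8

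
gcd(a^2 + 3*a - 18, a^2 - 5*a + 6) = a - 3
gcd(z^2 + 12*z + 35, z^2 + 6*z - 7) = z + 7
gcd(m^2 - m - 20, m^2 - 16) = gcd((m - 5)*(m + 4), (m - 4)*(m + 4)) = m + 4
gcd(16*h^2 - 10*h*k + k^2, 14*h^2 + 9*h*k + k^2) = 1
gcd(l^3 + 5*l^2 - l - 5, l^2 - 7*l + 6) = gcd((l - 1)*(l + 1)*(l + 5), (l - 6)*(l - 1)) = l - 1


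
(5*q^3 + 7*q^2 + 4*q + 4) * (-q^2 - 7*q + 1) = -5*q^5 - 42*q^4 - 48*q^3 - 25*q^2 - 24*q + 4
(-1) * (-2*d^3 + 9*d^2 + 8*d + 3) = 2*d^3 - 9*d^2 - 8*d - 3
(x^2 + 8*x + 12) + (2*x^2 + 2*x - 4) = 3*x^2 + 10*x + 8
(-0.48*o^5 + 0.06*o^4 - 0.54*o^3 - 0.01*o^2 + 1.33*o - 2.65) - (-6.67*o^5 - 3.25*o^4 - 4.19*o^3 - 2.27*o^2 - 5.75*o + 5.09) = 6.19*o^5 + 3.31*o^4 + 3.65*o^3 + 2.26*o^2 + 7.08*o - 7.74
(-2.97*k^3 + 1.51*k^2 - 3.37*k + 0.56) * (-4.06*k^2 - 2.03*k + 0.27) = 12.0582*k^5 - 0.1015*k^4 + 9.815*k^3 + 4.9752*k^2 - 2.0467*k + 0.1512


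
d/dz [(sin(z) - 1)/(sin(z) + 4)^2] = (6 - sin(z))*cos(z)/(sin(z) + 4)^3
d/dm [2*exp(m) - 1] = 2*exp(m)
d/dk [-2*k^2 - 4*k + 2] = -4*k - 4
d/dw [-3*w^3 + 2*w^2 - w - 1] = -9*w^2 + 4*w - 1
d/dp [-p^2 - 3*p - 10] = -2*p - 3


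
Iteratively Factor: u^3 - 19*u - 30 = (u - 5)*(u^2 + 5*u + 6) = (u - 5)*(u + 2)*(u + 3)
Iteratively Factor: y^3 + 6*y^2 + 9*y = (y + 3)*(y^2 + 3*y) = (y + 3)^2*(y)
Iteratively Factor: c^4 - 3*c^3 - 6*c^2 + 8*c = (c + 2)*(c^3 - 5*c^2 + 4*c) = c*(c + 2)*(c^2 - 5*c + 4) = c*(c - 1)*(c + 2)*(c - 4)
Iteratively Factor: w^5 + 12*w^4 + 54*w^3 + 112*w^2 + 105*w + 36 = (w + 3)*(w^4 + 9*w^3 + 27*w^2 + 31*w + 12) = (w + 3)^2*(w^3 + 6*w^2 + 9*w + 4) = (w + 1)*(w + 3)^2*(w^2 + 5*w + 4) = (w + 1)^2*(w + 3)^2*(w + 4)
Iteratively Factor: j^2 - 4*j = (j - 4)*(j)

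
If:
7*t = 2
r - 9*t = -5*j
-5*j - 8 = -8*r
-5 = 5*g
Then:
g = -1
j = 88/315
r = 74/63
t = 2/7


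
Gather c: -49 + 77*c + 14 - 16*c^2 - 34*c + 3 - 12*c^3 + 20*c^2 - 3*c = -12*c^3 + 4*c^2 + 40*c - 32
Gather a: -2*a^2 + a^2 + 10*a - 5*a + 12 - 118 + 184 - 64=-a^2 + 5*a + 14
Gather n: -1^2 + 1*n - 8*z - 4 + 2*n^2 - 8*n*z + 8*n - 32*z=2*n^2 + n*(9 - 8*z) - 40*z - 5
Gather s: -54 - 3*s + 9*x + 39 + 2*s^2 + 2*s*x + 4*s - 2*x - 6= 2*s^2 + s*(2*x + 1) + 7*x - 21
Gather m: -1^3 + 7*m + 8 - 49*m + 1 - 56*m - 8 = -98*m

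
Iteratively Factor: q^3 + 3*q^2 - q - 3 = (q - 1)*(q^2 + 4*q + 3) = (q - 1)*(q + 3)*(q + 1)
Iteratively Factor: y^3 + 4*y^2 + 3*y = (y)*(y^2 + 4*y + 3) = y*(y + 1)*(y + 3)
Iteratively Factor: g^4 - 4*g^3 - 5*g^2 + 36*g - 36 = (g - 2)*(g^3 - 2*g^2 - 9*g + 18) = (g - 3)*(g - 2)*(g^2 + g - 6) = (g - 3)*(g - 2)*(g + 3)*(g - 2)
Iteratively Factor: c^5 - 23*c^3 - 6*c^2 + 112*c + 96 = (c + 4)*(c^4 - 4*c^3 - 7*c^2 + 22*c + 24) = (c - 4)*(c + 4)*(c^3 - 7*c - 6) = (c - 4)*(c - 3)*(c + 4)*(c^2 + 3*c + 2) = (c - 4)*(c - 3)*(c + 1)*(c + 4)*(c + 2)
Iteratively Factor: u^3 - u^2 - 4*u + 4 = (u - 1)*(u^2 - 4) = (u - 1)*(u + 2)*(u - 2)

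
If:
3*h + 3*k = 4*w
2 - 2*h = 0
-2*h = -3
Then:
No Solution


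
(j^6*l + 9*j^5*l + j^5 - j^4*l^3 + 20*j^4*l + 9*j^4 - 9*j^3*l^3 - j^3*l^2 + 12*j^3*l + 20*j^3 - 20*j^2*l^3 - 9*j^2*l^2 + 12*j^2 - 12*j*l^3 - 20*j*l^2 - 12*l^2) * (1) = j^6*l + 9*j^5*l + j^5 - j^4*l^3 + 20*j^4*l + 9*j^4 - 9*j^3*l^3 - j^3*l^2 + 12*j^3*l + 20*j^3 - 20*j^2*l^3 - 9*j^2*l^2 + 12*j^2 - 12*j*l^3 - 20*j*l^2 - 12*l^2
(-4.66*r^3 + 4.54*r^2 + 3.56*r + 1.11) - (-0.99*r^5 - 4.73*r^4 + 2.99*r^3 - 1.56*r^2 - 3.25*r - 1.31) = 0.99*r^5 + 4.73*r^4 - 7.65*r^3 + 6.1*r^2 + 6.81*r + 2.42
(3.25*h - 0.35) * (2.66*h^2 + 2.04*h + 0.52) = 8.645*h^3 + 5.699*h^2 + 0.976*h - 0.182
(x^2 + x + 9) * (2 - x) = -x^3 + x^2 - 7*x + 18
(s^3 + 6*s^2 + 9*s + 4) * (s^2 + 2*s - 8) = s^5 + 8*s^4 + 13*s^3 - 26*s^2 - 64*s - 32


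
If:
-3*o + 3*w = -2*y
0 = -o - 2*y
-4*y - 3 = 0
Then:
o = 3/2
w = 2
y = -3/4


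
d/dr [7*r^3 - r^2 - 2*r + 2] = 21*r^2 - 2*r - 2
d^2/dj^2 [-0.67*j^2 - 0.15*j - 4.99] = -1.34000000000000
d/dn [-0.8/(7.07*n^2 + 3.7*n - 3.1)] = (11.312*n + 2.96)/(7.07*n^2 + 3.7*n - 3.1)^2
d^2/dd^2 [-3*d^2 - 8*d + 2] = -6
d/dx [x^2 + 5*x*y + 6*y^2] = 2*x + 5*y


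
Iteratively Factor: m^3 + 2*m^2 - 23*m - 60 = (m + 3)*(m^2 - m - 20) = (m + 3)*(m + 4)*(m - 5)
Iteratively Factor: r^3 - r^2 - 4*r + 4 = (r + 2)*(r^2 - 3*r + 2) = (r - 2)*(r + 2)*(r - 1)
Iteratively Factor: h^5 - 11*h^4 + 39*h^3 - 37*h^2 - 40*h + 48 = (h - 4)*(h^4 - 7*h^3 + 11*h^2 + 7*h - 12) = (h - 4)*(h - 3)*(h^3 - 4*h^2 - h + 4) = (h - 4)*(h - 3)*(h + 1)*(h^2 - 5*h + 4) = (h - 4)*(h - 3)*(h - 1)*(h + 1)*(h - 4)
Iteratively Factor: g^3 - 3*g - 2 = (g + 1)*(g^2 - g - 2) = (g - 2)*(g + 1)*(g + 1)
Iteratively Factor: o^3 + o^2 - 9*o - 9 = (o - 3)*(o^2 + 4*o + 3) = (o - 3)*(o + 1)*(o + 3)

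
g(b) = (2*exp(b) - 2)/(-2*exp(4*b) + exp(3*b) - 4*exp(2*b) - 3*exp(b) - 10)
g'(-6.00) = 0.00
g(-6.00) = 0.20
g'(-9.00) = 0.00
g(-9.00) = 0.20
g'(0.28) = -0.07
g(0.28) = -0.03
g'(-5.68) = -0.00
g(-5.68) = 0.20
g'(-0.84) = -0.09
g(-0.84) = 0.09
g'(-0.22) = -0.12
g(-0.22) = 0.03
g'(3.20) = 0.00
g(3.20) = -0.00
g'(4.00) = 0.00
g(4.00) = -0.00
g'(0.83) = 0.04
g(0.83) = -0.03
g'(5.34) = 0.00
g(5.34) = -0.00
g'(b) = (2*exp(b) - 2)*(8*exp(4*b) - 3*exp(3*b) + 8*exp(2*b) + 3*exp(b))/(-2*exp(4*b) + exp(3*b) - 4*exp(2*b) - 3*exp(b) - 10)^2 + 2*exp(b)/(-2*exp(4*b) + exp(3*b) - 4*exp(2*b) - 3*exp(b) - 10)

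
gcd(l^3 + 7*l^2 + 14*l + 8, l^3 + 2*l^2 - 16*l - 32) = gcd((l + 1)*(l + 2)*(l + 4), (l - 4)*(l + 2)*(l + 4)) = l^2 + 6*l + 8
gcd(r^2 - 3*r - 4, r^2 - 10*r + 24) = r - 4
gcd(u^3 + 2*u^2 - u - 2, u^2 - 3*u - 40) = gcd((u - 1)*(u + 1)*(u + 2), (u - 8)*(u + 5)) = 1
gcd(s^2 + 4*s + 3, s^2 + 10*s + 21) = s + 3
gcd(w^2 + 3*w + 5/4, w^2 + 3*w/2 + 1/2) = w + 1/2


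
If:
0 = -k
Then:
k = 0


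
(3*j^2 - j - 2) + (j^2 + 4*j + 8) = 4*j^2 + 3*j + 6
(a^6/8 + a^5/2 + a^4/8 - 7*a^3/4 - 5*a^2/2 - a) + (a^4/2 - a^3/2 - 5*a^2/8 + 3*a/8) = a^6/8 + a^5/2 + 5*a^4/8 - 9*a^3/4 - 25*a^2/8 - 5*a/8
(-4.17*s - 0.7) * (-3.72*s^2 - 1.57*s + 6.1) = 15.5124*s^3 + 9.1509*s^2 - 24.338*s - 4.27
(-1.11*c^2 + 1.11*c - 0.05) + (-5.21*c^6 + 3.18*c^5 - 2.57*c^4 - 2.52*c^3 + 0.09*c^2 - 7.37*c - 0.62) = -5.21*c^6 + 3.18*c^5 - 2.57*c^4 - 2.52*c^3 - 1.02*c^2 - 6.26*c - 0.67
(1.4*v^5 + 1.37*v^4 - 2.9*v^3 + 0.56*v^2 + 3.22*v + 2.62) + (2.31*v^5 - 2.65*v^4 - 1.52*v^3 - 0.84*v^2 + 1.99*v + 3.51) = 3.71*v^5 - 1.28*v^4 - 4.42*v^3 - 0.28*v^2 + 5.21*v + 6.13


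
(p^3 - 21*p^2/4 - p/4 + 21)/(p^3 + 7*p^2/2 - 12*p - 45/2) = (4*p^2 - 9*p - 28)/(2*(2*p^2 + 13*p + 15))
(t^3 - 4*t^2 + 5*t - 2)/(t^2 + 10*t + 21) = (t^3 - 4*t^2 + 5*t - 2)/(t^2 + 10*t + 21)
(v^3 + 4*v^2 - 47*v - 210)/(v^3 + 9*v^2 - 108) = (v^2 - 2*v - 35)/(v^2 + 3*v - 18)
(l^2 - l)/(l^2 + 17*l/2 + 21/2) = 2*l*(l - 1)/(2*l^2 + 17*l + 21)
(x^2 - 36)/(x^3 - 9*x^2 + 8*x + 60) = (x + 6)/(x^2 - 3*x - 10)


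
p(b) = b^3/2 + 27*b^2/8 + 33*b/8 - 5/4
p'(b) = 3*b^2/2 + 27*b/4 + 33/8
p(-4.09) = 4.13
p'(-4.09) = 1.61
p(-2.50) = 1.72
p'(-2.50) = -3.38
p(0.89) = 5.45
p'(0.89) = 11.32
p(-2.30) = 1.03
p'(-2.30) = -3.46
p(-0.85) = -2.62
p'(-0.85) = -0.53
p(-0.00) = -1.25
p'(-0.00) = 4.12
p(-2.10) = 0.34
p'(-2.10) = -3.44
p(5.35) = 193.98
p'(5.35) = 83.17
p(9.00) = 673.75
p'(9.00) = 186.38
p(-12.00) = -428.75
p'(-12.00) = 139.12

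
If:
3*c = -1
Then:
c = -1/3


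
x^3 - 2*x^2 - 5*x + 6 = (x - 3)*(x - 1)*(x + 2)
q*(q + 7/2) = q^2 + 7*q/2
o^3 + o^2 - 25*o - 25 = (o - 5)*(o + 1)*(o + 5)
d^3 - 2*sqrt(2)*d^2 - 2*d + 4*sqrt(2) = (d - 2*sqrt(2))*(d - sqrt(2))*(d + sqrt(2))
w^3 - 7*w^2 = w^2*(w - 7)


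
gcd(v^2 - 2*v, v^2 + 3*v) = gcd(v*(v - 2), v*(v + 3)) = v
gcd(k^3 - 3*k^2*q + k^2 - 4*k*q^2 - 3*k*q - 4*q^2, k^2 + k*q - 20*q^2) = -k + 4*q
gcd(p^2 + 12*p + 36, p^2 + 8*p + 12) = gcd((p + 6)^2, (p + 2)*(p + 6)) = p + 6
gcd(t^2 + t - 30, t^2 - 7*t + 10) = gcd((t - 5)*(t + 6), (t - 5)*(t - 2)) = t - 5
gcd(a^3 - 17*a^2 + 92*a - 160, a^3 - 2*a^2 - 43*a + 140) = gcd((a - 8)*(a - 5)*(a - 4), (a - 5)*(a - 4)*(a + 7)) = a^2 - 9*a + 20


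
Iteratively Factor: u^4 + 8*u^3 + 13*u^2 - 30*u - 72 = (u + 3)*(u^3 + 5*u^2 - 2*u - 24) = (u + 3)^2*(u^2 + 2*u - 8) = (u - 2)*(u + 3)^2*(u + 4)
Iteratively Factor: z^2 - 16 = (z + 4)*(z - 4)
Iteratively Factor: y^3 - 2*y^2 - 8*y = (y)*(y^2 - 2*y - 8) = y*(y + 2)*(y - 4)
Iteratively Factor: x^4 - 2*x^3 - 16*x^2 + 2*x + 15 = (x + 3)*(x^3 - 5*x^2 - x + 5) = (x + 1)*(x + 3)*(x^2 - 6*x + 5) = (x - 5)*(x + 1)*(x + 3)*(x - 1)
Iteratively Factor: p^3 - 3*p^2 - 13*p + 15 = (p + 3)*(p^2 - 6*p + 5) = (p - 5)*(p + 3)*(p - 1)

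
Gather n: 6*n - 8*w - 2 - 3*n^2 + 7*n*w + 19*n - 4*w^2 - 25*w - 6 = -3*n^2 + n*(7*w + 25) - 4*w^2 - 33*w - 8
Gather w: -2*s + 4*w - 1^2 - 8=-2*s + 4*w - 9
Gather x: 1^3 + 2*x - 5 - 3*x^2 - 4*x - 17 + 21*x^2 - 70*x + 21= 18*x^2 - 72*x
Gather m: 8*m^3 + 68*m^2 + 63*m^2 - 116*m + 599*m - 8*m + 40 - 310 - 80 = 8*m^3 + 131*m^2 + 475*m - 350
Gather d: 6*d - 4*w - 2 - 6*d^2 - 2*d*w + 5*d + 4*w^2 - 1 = -6*d^2 + d*(11 - 2*w) + 4*w^2 - 4*w - 3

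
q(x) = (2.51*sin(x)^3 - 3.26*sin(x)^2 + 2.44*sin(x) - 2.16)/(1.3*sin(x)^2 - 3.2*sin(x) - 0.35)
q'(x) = (-2.6*sin(x)*cos(x) + 3.2*cos(x))*(2.51*sin(x)^3 - 3.26*sin(x)^2 + 2.44*sin(x) - 2.16)/(1.3*sin(x)^2 - 3.2*sin(x) - 0.35)^2 + (7.53*sin(x)^2*cos(x) - 6.52*sin(x)*cos(x) + 2.44*cos(x))/(1.3*sin(x)^2 - 3.2*sin(x) - 0.35) = (3.263*sin(x)^4 - 16.064*sin(x)^3 + 4.6245*sin(x)^2 + 7.898*sin(x) - 7.766)*cos(x)/(1.69*sin(x)^4 - 8.32*sin(x)^3 + 9.33*sin(x)^2 + 2.24*sin(x) + 0.1225)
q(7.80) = 0.21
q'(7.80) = -0.09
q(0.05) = 4.04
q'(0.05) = -28.64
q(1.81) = 0.25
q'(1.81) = 0.36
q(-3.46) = 1.34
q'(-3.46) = 3.36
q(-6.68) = -3.46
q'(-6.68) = -7.21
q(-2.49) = -2.61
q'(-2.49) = 1.27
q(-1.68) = -2.50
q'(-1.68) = -0.05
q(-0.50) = -2.94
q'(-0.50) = -3.41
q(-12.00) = 0.83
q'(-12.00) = -1.30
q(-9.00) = -3.27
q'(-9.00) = 5.81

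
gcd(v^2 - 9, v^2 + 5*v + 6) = v + 3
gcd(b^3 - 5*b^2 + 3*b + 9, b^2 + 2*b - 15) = b - 3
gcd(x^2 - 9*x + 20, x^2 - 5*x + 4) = x - 4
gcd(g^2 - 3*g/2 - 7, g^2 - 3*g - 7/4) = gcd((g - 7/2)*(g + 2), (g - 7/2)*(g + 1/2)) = g - 7/2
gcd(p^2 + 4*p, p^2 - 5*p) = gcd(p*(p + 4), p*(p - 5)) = p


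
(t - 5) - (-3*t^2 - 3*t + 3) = 3*t^2 + 4*t - 8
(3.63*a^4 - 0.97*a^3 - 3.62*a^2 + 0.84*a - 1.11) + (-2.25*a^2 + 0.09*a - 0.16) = 3.63*a^4 - 0.97*a^3 - 5.87*a^2 + 0.93*a - 1.27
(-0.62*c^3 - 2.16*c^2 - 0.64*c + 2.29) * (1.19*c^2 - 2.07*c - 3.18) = -0.7378*c^5 - 1.287*c^4 + 5.6812*c^3 + 10.9187*c^2 - 2.7051*c - 7.2822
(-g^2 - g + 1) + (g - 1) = -g^2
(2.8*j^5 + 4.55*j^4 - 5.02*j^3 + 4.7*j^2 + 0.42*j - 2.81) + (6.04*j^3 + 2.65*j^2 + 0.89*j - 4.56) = 2.8*j^5 + 4.55*j^4 + 1.02*j^3 + 7.35*j^2 + 1.31*j - 7.37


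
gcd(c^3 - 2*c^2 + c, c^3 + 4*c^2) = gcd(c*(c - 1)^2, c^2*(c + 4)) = c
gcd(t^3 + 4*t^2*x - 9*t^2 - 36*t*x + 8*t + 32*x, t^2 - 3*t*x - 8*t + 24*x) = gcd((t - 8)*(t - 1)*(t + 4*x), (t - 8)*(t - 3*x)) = t - 8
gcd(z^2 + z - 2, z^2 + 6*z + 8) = z + 2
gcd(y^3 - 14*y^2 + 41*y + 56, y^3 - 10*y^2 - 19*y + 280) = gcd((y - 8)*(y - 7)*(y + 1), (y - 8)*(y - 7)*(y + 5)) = y^2 - 15*y + 56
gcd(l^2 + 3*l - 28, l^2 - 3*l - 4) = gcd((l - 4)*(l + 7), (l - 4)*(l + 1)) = l - 4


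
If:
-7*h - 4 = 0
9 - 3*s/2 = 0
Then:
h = -4/7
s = 6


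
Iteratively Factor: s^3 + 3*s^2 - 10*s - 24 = (s + 2)*(s^2 + s - 12) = (s + 2)*(s + 4)*(s - 3)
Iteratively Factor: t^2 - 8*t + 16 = (t - 4)*(t - 4)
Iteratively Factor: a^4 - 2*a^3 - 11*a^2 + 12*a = (a - 4)*(a^3 + 2*a^2 - 3*a) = (a - 4)*(a - 1)*(a^2 + 3*a) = a*(a - 4)*(a - 1)*(a + 3)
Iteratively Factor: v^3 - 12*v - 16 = (v - 4)*(v^2 + 4*v + 4) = (v - 4)*(v + 2)*(v + 2)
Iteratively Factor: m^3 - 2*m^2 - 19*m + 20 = (m - 1)*(m^2 - m - 20) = (m - 1)*(m + 4)*(m - 5)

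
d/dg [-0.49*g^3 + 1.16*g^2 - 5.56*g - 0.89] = -1.47*g^2 + 2.32*g - 5.56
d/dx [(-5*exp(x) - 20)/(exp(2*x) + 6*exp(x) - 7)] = 5*(2*(exp(x) + 3)*(exp(x) + 4) - exp(2*x) - 6*exp(x) + 7)*exp(x)/(exp(2*x) + 6*exp(x) - 7)^2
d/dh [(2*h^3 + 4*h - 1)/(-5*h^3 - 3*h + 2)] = (28*h^3 - 3*h^2 + 5)/(25*h^6 + 30*h^4 - 20*h^3 + 9*h^2 - 12*h + 4)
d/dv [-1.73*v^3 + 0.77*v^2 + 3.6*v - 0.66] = -5.19*v^2 + 1.54*v + 3.6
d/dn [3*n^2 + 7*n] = 6*n + 7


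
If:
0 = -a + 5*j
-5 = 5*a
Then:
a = -1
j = -1/5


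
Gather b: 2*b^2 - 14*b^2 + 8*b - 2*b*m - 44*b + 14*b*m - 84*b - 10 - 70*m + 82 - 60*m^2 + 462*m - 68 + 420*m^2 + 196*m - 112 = -12*b^2 + b*(12*m - 120) + 360*m^2 + 588*m - 108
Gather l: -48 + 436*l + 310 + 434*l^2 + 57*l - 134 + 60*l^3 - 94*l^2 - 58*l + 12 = 60*l^3 + 340*l^2 + 435*l + 140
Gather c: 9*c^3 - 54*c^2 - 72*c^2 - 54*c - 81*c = 9*c^3 - 126*c^2 - 135*c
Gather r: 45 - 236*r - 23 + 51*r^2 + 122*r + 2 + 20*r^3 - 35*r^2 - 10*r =20*r^3 + 16*r^2 - 124*r + 24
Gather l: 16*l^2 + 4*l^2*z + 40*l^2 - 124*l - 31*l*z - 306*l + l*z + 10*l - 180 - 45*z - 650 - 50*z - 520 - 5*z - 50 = l^2*(4*z + 56) + l*(-30*z - 420) - 100*z - 1400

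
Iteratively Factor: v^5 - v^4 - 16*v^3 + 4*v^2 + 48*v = (v - 4)*(v^4 + 3*v^3 - 4*v^2 - 12*v) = (v - 4)*(v + 2)*(v^3 + v^2 - 6*v) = (v - 4)*(v - 2)*(v + 2)*(v^2 + 3*v) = v*(v - 4)*(v - 2)*(v + 2)*(v + 3)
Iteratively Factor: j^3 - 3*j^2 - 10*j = (j + 2)*(j^2 - 5*j) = j*(j + 2)*(j - 5)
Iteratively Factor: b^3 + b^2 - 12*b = (b + 4)*(b^2 - 3*b) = (b - 3)*(b + 4)*(b)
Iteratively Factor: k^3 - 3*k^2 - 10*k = (k + 2)*(k^2 - 5*k) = (k - 5)*(k + 2)*(k)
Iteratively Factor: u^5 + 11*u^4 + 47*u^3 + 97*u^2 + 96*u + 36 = (u + 3)*(u^4 + 8*u^3 + 23*u^2 + 28*u + 12) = (u + 1)*(u + 3)*(u^3 + 7*u^2 + 16*u + 12) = (u + 1)*(u + 3)^2*(u^2 + 4*u + 4) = (u + 1)*(u + 2)*(u + 3)^2*(u + 2)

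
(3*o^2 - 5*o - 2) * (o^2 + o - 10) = 3*o^4 - 2*o^3 - 37*o^2 + 48*o + 20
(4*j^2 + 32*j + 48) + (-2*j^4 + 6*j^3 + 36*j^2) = -2*j^4 + 6*j^3 + 40*j^2 + 32*j + 48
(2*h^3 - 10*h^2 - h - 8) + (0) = 2*h^3 - 10*h^2 - h - 8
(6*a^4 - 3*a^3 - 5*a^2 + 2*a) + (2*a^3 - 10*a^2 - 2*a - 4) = 6*a^4 - a^3 - 15*a^2 - 4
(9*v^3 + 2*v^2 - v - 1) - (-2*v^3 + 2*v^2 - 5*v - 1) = 11*v^3 + 4*v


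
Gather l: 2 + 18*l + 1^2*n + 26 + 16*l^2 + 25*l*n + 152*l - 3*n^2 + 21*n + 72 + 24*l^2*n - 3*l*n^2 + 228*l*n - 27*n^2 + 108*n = l^2*(24*n + 16) + l*(-3*n^2 + 253*n + 170) - 30*n^2 + 130*n + 100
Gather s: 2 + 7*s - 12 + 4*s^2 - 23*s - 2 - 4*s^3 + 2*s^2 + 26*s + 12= -4*s^3 + 6*s^2 + 10*s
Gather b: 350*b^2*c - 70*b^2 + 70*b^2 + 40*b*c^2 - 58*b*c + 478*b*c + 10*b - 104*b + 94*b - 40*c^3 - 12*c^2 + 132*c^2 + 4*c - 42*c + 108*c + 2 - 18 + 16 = 350*b^2*c + b*(40*c^2 + 420*c) - 40*c^3 + 120*c^2 + 70*c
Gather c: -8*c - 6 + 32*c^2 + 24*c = 32*c^2 + 16*c - 6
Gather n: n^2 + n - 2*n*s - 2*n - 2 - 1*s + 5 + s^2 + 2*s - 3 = n^2 + n*(-2*s - 1) + s^2 + s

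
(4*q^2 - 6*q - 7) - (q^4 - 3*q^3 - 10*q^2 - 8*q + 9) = -q^4 + 3*q^3 + 14*q^2 + 2*q - 16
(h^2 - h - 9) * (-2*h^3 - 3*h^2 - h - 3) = -2*h^5 - h^4 + 20*h^3 + 25*h^2 + 12*h + 27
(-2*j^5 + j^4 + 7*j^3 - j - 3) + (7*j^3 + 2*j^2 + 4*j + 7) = -2*j^5 + j^4 + 14*j^3 + 2*j^2 + 3*j + 4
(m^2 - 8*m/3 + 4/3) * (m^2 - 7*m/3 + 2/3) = m^4 - 5*m^3 + 74*m^2/9 - 44*m/9 + 8/9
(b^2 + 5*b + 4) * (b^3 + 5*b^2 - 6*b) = b^5 + 10*b^4 + 23*b^3 - 10*b^2 - 24*b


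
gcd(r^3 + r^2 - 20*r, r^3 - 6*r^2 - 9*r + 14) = 1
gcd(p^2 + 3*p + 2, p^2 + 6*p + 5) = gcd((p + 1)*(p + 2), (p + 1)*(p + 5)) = p + 1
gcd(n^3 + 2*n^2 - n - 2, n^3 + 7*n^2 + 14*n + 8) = n^2 + 3*n + 2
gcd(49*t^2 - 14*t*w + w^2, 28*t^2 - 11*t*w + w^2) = 7*t - w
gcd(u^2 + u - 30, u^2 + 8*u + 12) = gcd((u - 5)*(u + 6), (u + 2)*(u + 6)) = u + 6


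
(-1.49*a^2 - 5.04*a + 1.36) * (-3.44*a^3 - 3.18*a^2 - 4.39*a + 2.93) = 5.1256*a^5 + 22.0758*a^4 + 17.8899*a^3 + 13.4351*a^2 - 20.7376*a + 3.9848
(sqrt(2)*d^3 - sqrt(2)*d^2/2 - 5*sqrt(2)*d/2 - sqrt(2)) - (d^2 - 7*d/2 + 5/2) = sqrt(2)*d^3 - d^2 - sqrt(2)*d^2/2 - 5*sqrt(2)*d/2 + 7*d/2 - 5/2 - sqrt(2)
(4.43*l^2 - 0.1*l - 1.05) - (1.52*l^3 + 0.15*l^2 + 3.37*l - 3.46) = -1.52*l^3 + 4.28*l^2 - 3.47*l + 2.41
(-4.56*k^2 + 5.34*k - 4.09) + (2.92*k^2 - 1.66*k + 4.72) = -1.64*k^2 + 3.68*k + 0.63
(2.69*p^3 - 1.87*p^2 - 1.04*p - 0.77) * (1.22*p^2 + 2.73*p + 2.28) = 3.2818*p^5 + 5.0623*p^4 - 0.2407*p^3 - 8.0422*p^2 - 4.4733*p - 1.7556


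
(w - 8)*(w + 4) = w^2 - 4*w - 32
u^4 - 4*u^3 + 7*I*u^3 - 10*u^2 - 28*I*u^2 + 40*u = u*(u - 4)*(u + 2*I)*(u + 5*I)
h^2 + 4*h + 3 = (h + 1)*(h + 3)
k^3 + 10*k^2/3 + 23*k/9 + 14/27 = (k + 1/3)*(k + 2/3)*(k + 7/3)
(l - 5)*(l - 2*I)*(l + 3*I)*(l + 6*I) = l^4 - 5*l^3 + 7*I*l^3 - 35*I*l^2 + 36*I*l - 180*I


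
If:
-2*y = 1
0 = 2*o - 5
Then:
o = 5/2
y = -1/2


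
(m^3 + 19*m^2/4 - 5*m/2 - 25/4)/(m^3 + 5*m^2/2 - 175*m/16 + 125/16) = 4*(m + 1)/(4*m - 5)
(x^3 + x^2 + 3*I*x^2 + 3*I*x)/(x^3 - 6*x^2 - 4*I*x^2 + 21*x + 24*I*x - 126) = x*(x + 1)/(x^2 - x*(6 + 7*I) + 42*I)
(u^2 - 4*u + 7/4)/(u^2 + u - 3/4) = (2*u - 7)/(2*u + 3)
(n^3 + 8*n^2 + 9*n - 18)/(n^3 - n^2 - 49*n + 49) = (n^2 + 9*n + 18)/(n^2 - 49)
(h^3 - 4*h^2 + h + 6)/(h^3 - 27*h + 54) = (h^2 - h - 2)/(h^2 + 3*h - 18)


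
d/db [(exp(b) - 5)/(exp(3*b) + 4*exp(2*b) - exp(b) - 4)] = (-(exp(b) - 5)*(3*exp(2*b) + 8*exp(b) - 1) + exp(3*b) + 4*exp(2*b) - exp(b) - 4)*exp(b)/(exp(3*b) + 4*exp(2*b) - exp(b) - 4)^2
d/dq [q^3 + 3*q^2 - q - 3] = 3*q^2 + 6*q - 1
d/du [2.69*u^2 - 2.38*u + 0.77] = 5.38*u - 2.38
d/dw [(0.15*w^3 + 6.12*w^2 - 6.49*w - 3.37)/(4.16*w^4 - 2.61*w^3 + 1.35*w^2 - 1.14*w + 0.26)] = (-0.624*w^6 - 50.9184*w^5 + 97.1709*w^4 + 21.857*w^3 - 24.4854*w^2 + 12.2814*w - 5.5292)/(17.3056*w^8 - 21.7152*w^7 + 18.0441*w^6 - 16.5318*w^5 + 9.9365*w^4 - 4.4352*w^3 + 2.0016*w^2 - 0.5928*w + 0.0676)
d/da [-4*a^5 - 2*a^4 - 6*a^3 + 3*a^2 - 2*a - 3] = -20*a^4 - 8*a^3 - 18*a^2 + 6*a - 2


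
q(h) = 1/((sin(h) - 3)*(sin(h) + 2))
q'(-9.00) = -0.06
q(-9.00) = -0.18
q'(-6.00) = 0.01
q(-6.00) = -0.16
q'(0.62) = -0.00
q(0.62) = -0.16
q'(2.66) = -0.00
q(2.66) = -0.16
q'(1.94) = 0.01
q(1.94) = -0.16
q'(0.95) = -0.01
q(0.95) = -0.16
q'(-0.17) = 0.04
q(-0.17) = -0.17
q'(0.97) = -0.01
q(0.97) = -0.16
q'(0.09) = 0.02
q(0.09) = -0.16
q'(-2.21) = -0.07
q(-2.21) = -0.22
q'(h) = -cos(h)/((sin(h) - 3)*(sin(h) + 2)^2) - cos(h)/((sin(h) - 3)^2*(sin(h) + 2))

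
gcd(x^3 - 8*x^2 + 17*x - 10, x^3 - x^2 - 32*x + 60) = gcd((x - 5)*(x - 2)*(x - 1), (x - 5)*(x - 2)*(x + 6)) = x^2 - 7*x + 10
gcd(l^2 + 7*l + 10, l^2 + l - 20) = l + 5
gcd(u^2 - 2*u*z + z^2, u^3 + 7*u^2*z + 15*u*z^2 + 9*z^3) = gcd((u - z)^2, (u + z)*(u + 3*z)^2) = 1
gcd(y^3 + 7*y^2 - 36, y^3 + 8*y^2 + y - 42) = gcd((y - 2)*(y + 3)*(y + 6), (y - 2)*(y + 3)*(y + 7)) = y^2 + y - 6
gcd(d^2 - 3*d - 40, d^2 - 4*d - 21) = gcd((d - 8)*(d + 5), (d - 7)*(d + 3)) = 1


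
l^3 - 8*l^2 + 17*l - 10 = (l - 5)*(l - 2)*(l - 1)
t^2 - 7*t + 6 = (t - 6)*(t - 1)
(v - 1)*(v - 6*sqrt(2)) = v^2 - 6*sqrt(2)*v - v + 6*sqrt(2)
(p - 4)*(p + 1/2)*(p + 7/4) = p^3 - 7*p^2/4 - 65*p/8 - 7/2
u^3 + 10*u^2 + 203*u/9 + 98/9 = (u + 2/3)*(u + 7/3)*(u + 7)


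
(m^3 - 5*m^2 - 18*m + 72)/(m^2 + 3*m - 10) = (m^3 - 5*m^2 - 18*m + 72)/(m^2 + 3*m - 10)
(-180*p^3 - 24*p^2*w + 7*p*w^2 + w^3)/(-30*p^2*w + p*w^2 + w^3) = (6*p + w)/w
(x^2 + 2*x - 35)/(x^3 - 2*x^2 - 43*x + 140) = 1/(x - 4)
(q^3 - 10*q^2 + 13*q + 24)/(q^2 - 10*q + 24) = (q^3 - 10*q^2 + 13*q + 24)/(q^2 - 10*q + 24)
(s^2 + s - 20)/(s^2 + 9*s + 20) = (s - 4)/(s + 4)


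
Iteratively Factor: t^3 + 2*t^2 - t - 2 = (t + 1)*(t^2 + t - 2) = (t + 1)*(t + 2)*(t - 1)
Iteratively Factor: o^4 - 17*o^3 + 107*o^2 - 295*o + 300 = (o - 5)*(o^3 - 12*o^2 + 47*o - 60) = (o - 5)^2*(o^2 - 7*o + 12) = (o - 5)^2*(o - 3)*(o - 4)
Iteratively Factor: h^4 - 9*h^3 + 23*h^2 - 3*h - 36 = (h - 3)*(h^3 - 6*h^2 + 5*h + 12) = (h - 3)*(h + 1)*(h^2 - 7*h + 12) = (h - 3)^2*(h + 1)*(h - 4)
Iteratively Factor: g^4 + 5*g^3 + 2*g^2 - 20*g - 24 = (g - 2)*(g^3 + 7*g^2 + 16*g + 12) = (g - 2)*(g + 2)*(g^2 + 5*g + 6) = (g - 2)*(g + 2)^2*(g + 3)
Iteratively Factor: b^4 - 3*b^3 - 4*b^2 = (b + 1)*(b^3 - 4*b^2) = (b - 4)*(b + 1)*(b^2) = b*(b - 4)*(b + 1)*(b)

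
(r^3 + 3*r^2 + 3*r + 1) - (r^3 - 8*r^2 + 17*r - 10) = 11*r^2 - 14*r + 11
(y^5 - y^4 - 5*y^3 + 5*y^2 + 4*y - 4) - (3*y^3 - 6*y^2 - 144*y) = y^5 - y^4 - 8*y^3 + 11*y^2 + 148*y - 4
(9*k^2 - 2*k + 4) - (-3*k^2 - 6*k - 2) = 12*k^2 + 4*k + 6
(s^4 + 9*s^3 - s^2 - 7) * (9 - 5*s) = -5*s^5 - 36*s^4 + 86*s^3 - 9*s^2 + 35*s - 63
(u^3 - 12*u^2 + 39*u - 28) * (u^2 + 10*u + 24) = u^5 - 2*u^4 - 57*u^3 + 74*u^2 + 656*u - 672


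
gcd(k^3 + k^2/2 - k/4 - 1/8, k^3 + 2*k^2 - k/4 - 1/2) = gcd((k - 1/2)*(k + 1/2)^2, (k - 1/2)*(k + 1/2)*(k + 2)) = k^2 - 1/4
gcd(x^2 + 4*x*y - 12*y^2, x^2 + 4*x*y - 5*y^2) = 1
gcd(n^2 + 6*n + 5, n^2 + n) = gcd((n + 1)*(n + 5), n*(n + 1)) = n + 1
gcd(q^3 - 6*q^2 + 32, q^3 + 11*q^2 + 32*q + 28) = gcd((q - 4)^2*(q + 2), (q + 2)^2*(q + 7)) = q + 2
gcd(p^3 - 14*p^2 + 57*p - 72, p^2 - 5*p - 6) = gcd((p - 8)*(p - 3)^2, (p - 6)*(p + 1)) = 1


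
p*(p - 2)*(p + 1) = p^3 - p^2 - 2*p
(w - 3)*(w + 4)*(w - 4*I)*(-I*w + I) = -I*w^4 - 4*w^3 + 13*I*w^2 + 52*w - 12*I*w - 48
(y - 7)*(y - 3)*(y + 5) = y^3 - 5*y^2 - 29*y + 105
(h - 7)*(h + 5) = h^2 - 2*h - 35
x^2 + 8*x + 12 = (x + 2)*(x + 6)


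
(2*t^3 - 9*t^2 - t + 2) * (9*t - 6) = 18*t^4 - 93*t^3 + 45*t^2 + 24*t - 12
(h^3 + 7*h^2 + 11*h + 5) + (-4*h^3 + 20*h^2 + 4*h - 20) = -3*h^3 + 27*h^2 + 15*h - 15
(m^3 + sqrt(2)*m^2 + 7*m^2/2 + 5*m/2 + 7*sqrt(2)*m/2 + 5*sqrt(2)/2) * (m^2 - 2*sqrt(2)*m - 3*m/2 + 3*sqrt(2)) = m^5 - sqrt(2)*m^4 + 2*m^4 - 27*m^3/4 - 2*sqrt(2)*m^3 - 47*m^2/4 + 11*sqrt(2)*m^2/4 + 15*sqrt(2)*m/4 + 11*m + 15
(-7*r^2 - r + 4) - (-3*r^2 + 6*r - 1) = -4*r^2 - 7*r + 5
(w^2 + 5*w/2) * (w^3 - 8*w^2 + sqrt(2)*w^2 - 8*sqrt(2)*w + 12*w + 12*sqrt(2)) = w^5 - 11*w^4/2 + sqrt(2)*w^4 - 8*w^3 - 11*sqrt(2)*w^3/2 - 8*sqrt(2)*w^2 + 30*w^2 + 30*sqrt(2)*w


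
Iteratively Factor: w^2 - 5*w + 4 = (w - 4)*(w - 1)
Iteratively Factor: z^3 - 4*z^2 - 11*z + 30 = (z - 2)*(z^2 - 2*z - 15) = (z - 2)*(z + 3)*(z - 5)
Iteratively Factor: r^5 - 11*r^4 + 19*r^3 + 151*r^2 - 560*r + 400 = (r - 5)*(r^4 - 6*r^3 - 11*r^2 + 96*r - 80) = (r - 5)^2*(r^3 - r^2 - 16*r + 16) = (r - 5)^2*(r - 1)*(r^2 - 16) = (r - 5)^2*(r - 1)*(r + 4)*(r - 4)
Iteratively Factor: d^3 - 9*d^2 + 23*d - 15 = (d - 3)*(d^2 - 6*d + 5) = (d - 3)*(d - 1)*(d - 5)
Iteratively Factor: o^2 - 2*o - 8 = (o - 4)*(o + 2)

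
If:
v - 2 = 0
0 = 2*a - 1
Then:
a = 1/2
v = 2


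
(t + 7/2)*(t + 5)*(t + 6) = t^3 + 29*t^2/2 + 137*t/2 + 105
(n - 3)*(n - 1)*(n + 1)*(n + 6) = n^4 + 3*n^3 - 19*n^2 - 3*n + 18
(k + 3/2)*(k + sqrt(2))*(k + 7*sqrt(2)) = k^3 + 3*k^2/2 + 8*sqrt(2)*k^2 + 14*k + 12*sqrt(2)*k + 21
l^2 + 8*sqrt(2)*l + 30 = (l + 3*sqrt(2))*(l + 5*sqrt(2))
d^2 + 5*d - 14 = (d - 2)*(d + 7)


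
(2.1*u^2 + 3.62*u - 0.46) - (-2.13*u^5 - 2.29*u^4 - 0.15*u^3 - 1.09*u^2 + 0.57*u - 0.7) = 2.13*u^5 + 2.29*u^4 + 0.15*u^3 + 3.19*u^2 + 3.05*u + 0.24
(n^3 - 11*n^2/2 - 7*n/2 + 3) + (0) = n^3 - 11*n^2/2 - 7*n/2 + 3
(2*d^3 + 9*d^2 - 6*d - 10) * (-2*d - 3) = -4*d^4 - 24*d^3 - 15*d^2 + 38*d + 30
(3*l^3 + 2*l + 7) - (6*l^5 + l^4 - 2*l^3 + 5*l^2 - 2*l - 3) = -6*l^5 - l^4 + 5*l^3 - 5*l^2 + 4*l + 10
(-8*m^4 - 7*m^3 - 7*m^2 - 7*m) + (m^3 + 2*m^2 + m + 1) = -8*m^4 - 6*m^3 - 5*m^2 - 6*m + 1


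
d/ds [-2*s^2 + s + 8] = 1 - 4*s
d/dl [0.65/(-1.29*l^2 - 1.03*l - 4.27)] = (1.677*l + 0.6695)/(1.29*l^2 + 1.03*l + 4.27)^2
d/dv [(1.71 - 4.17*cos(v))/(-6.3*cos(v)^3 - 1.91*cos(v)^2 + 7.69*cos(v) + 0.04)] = (52.542*cos(v)^3 - 24.3543*cos(v)^2 - 6.5322*cos(v) + 13.3167)*sin(v)/(39.69*cos(v)^6 + 24.066*cos(v)^5 - 93.2459*cos(v)^4 - 29.8798*cos(v)^3 + 58.9833*cos(v)^2 + 0.6152*cos(v) + 0.0016)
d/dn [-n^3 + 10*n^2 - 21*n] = -3*n^2 + 20*n - 21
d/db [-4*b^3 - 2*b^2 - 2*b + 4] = -12*b^2 - 4*b - 2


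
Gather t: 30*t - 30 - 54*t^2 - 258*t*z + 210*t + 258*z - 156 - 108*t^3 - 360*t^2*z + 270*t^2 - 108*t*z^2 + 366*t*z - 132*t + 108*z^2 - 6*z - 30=-108*t^3 + t^2*(216 - 360*z) + t*(-108*z^2 + 108*z + 108) + 108*z^2 + 252*z - 216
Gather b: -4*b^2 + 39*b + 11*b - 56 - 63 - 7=-4*b^2 + 50*b - 126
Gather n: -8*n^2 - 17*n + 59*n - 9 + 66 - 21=-8*n^2 + 42*n + 36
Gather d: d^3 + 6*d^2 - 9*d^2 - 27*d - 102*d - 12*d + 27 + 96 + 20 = d^3 - 3*d^2 - 141*d + 143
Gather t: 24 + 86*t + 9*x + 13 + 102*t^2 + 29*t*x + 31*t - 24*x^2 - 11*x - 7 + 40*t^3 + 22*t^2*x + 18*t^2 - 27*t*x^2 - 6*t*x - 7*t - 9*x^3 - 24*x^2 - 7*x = 40*t^3 + t^2*(22*x + 120) + t*(-27*x^2 + 23*x + 110) - 9*x^3 - 48*x^2 - 9*x + 30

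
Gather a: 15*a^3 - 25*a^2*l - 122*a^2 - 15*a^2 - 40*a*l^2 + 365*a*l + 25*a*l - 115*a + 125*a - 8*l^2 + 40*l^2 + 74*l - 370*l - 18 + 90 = 15*a^3 + a^2*(-25*l - 137) + a*(-40*l^2 + 390*l + 10) + 32*l^2 - 296*l + 72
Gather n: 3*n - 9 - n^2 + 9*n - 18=-n^2 + 12*n - 27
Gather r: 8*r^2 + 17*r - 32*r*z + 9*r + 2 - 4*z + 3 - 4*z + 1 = 8*r^2 + r*(26 - 32*z) - 8*z + 6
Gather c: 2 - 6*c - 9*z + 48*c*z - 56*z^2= c*(48*z - 6) - 56*z^2 - 9*z + 2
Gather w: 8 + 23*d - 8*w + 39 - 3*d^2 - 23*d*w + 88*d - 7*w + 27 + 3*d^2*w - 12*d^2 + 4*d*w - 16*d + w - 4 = -15*d^2 + 95*d + w*(3*d^2 - 19*d - 14) + 70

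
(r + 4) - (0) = r + 4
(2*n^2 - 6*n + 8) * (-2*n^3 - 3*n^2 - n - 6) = -4*n^5 + 6*n^4 - 30*n^2 + 28*n - 48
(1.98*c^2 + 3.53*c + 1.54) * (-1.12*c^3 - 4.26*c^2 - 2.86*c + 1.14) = -2.2176*c^5 - 12.3884*c^4 - 22.4254*c^3 - 14.399*c^2 - 0.3802*c + 1.7556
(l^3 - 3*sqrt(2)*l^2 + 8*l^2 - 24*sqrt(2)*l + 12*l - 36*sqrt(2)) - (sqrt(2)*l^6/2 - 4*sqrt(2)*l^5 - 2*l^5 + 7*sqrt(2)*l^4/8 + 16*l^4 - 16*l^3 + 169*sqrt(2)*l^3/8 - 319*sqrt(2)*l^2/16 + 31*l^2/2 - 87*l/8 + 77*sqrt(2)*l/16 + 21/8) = -sqrt(2)*l^6/2 + 2*l^5 + 4*sqrt(2)*l^5 - 16*l^4 - 7*sqrt(2)*l^4/8 - 169*sqrt(2)*l^3/8 + 17*l^3 - 15*l^2/2 + 271*sqrt(2)*l^2/16 - 461*sqrt(2)*l/16 + 183*l/8 - 36*sqrt(2) - 21/8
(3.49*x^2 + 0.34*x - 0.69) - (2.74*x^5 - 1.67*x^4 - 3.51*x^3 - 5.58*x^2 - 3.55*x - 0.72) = -2.74*x^5 + 1.67*x^4 + 3.51*x^3 + 9.07*x^2 + 3.89*x + 0.03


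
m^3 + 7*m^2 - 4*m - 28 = (m - 2)*(m + 2)*(m + 7)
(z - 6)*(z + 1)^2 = z^3 - 4*z^2 - 11*z - 6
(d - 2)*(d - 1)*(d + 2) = d^3 - d^2 - 4*d + 4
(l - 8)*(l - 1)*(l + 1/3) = l^3 - 26*l^2/3 + 5*l + 8/3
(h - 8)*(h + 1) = h^2 - 7*h - 8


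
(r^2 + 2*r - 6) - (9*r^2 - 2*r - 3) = -8*r^2 + 4*r - 3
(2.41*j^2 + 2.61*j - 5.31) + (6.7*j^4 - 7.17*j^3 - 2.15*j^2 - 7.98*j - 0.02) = 6.7*j^4 - 7.17*j^3 + 0.26*j^2 - 5.37*j - 5.33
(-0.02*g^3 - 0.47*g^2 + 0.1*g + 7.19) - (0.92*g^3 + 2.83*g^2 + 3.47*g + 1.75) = -0.94*g^3 - 3.3*g^2 - 3.37*g + 5.44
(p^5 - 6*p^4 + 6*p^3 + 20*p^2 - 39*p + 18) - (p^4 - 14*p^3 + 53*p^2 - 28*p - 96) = p^5 - 7*p^4 + 20*p^3 - 33*p^2 - 11*p + 114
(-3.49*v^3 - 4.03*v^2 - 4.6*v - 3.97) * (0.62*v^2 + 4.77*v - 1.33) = -2.1638*v^5 - 19.1459*v^4 - 17.4334*v^3 - 19.0435*v^2 - 12.8189*v + 5.2801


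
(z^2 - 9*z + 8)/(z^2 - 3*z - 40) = (z - 1)/(z + 5)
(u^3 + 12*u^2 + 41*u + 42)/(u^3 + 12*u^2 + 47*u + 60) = (u^2 + 9*u + 14)/(u^2 + 9*u + 20)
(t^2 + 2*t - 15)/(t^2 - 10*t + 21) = (t + 5)/(t - 7)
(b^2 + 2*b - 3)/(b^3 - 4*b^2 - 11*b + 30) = (b - 1)/(b^2 - 7*b + 10)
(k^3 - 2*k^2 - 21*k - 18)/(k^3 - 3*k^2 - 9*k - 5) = (k^2 - 3*k - 18)/(k^2 - 4*k - 5)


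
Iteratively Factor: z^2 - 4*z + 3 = (z - 3)*(z - 1)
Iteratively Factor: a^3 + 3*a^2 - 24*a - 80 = (a + 4)*(a^2 - a - 20) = (a - 5)*(a + 4)*(a + 4)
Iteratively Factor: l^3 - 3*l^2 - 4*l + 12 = (l + 2)*(l^2 - 5*l + 6) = (l - 2)*(l + 2)*(l - 3)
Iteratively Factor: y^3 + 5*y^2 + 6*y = (y)*(y^2 + 5*y + 6) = y*(y + 2)*(y + 3)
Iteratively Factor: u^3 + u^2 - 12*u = (u)*(u^2 + u - 12) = u*(u + 4)*(u - 3)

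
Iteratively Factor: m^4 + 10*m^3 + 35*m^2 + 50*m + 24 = (m + 4)*(m^3 + 6*m^2 + 11*m + 6) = (m + 1)*(m + 4)*(m^2 + 5*m + 6) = (m + 1)*(m + 3)*(m + 4)*(m + 2)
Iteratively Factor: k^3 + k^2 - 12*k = (k + 4)*(k^2 - 3*k) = k*(k + 4)*(k - 3)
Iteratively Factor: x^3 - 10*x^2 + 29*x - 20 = (x - 1)*(x^2 - 9*x + 20) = (x - 4)*(x - 1)*(x - 5)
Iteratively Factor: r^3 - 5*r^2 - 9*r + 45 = (r + 3)*(r^2 - 8*r + 15) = (r - 3)*(r + 3)*(r - 5)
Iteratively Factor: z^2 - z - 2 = (z + 1)*(z - 2)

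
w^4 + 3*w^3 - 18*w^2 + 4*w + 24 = (w - 2)^2*(w + 1)*(w + 6)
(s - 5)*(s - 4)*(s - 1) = s^3 - 10*s^2 + 29*s - 20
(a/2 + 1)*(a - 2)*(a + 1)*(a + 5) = a^4/2 + 3*a^3 + a^2/2 - 12*a - 10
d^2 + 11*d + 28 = (d + 4)*(d + 7)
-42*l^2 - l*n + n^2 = (-7*l + n)*(6*l + n)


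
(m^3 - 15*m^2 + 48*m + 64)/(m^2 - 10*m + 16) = (m^2 - 7*m - 8)/(m - 2)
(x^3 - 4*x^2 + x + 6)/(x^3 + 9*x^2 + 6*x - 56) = (x^2 - 2*x - 3)/(x^2 + 11*x + 28)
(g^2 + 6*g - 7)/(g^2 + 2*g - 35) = (g - 1)/(g - 5)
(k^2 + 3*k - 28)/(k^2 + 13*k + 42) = (k - 4)/(k + 6)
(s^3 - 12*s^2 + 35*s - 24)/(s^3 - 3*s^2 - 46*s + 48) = (s - 3)/(s + 6)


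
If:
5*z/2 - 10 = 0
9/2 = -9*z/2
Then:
No Solution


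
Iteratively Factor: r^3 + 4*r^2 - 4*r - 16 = (r + 4)*(r^2 - 4) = (r + 2)*(r + 4)*(r - 2)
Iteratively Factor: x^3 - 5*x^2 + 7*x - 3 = (x - 3)*(x^2 - 2*x + 1) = (x - 3)*(x - 1)*(x - 1)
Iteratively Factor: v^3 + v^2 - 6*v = (v + 3)*(v^2 - 2*v) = v*(v + 3)*(v - 2)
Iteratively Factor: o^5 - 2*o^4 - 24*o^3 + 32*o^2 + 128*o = (o - 4)*(o^4 + 2*o^3 - 16*o^2 - 32*o) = (o - 4)*(o + 2)*(o^3 - 16*o) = (o - 4)*(o + 2)*(o + 4)*(o^2 - 4*o) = o*(o - 4)*(o + 2)*(o + 4)*(o - 4)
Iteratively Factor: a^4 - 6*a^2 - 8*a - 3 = (a - 3)*(a^3 + 3*a^2 + 3*a + 1) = (a - 3)*(a + 1)*(a^2 + 2*a + 1) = (a - 3)*(a + 1)^2*(a + 1)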